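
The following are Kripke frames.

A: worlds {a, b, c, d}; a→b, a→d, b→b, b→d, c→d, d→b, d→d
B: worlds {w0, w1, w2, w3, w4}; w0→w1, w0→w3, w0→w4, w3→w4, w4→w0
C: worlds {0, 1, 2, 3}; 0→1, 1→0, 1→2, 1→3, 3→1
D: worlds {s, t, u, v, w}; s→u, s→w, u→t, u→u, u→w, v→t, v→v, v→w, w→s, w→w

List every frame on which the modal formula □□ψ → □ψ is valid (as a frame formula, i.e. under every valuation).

A, D

Frame correspondent (Sahlqvist): ∀x ∀y (Rxy → ∃z (Rxz ∧ Rzy)) — i.e. density.
A: holds.
B: fails — Rw4w0 but no z with Rw4z and Rzw0.
C: fails — R10 but no z with R1z and Rz0.
D: holds.
Valid on: A, D.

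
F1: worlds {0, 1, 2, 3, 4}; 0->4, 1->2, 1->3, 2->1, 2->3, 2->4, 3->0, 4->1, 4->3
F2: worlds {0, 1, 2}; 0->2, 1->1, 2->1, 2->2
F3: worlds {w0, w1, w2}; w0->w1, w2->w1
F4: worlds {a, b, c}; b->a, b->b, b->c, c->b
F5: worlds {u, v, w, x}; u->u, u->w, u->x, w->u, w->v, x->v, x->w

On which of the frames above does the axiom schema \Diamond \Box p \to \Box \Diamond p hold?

Frame correspondent (Sahlqvist): \forall x \forall y \forall z (Rxy \wedge Rxz \to \exists w (Ryw \wedge Rzw)) — i.e. convergence.
F1: fails — R12 and R13 but 2 and 3 have no common successor.
F2: holds.
F3: fails — Rw0w1 and Rw0w1 but w1 and w1 have no common successor.
F4: fails — Rba and Rba but a and a have no common successor.
F5: fails — Rwu and Rwv but u and v have no common successor.

F2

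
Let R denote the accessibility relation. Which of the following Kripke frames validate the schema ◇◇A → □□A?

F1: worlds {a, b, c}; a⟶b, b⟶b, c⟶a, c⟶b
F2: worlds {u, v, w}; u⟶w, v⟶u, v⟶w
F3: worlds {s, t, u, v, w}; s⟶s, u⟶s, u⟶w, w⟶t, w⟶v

Frame correspondent (Sahlqvist): ∀x ∀y ∀z ((xR²y ∧ xR²z) → ∃w (y = w ∧ z = w)) — i.e. a generalized confluence (Geach) condition.
F1: ✓.
F2: ✓.
F3: fails — uR²s, uR²t but s ≠ t.
Valid on: F1, F2.

F1, F2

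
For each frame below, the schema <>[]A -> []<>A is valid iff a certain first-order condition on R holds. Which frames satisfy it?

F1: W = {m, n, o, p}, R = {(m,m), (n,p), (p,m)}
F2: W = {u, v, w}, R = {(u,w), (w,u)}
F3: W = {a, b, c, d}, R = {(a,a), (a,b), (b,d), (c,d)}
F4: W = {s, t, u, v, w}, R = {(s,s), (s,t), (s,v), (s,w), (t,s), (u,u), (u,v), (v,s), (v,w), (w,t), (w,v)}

Frame correspondent (Sahlqvist): forall x forall y forall z (Rxy & Rxz -> exists w (Ryw & Rzw)) — i.e. convergence.
F1: condition met.
F2: condition met.
F3: fails — Raa and Rab but a and b have no common successor.
F4: fails — Rsv and Rsw but v and w have no common successor.

F1, F2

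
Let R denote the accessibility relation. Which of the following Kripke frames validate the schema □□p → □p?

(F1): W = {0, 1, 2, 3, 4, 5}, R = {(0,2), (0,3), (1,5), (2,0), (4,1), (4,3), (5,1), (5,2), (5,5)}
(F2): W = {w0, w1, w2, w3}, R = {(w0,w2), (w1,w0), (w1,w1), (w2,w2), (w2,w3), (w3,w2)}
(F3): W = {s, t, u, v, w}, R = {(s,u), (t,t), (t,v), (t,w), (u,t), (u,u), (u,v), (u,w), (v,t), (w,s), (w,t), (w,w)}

Frame correspondent (Sahlqvist): ∀x ∀y (Rxy → ∃z (Rxz ∧ Rzy)) — i.e. density.
(F1): fails — R02 but no z with R0z and Rz2.
(F2): holds.
(F3): holds.

(F2), (F3)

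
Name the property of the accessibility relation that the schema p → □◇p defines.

symmetry: ∀x ∀y (Rxy → Ryx)

Suppose p→□◇p is valid. Take Rxy and set V(p)={x}. Then p at x, so □◇p at x, so ◇p at y, so some z with Ryz has p; z=x, i.e. Ryx.
Conversely, on a frame with symmetry the schema holds at every world under every valuation.
Frame condition: ∀x ∀y (Rxy → Ryx).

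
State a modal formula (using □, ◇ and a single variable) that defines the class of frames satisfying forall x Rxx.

□p → p

A defining formula is □p → p (the T axiom).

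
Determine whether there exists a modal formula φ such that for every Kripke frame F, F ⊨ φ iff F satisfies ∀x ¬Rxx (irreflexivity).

Modal frame validity is preserved under surjective bounded morphisms.
The 2-cycle (worlds 0,1 with 0→1→0) is irreflexive, and the map sending every world to a single reflexive point • is a surjective bounded morphism (forth: every edge maps to (•,•); back: every world has a successor). So any modal formula valid on the 2-cycle is also valid on the reflexive point, which is not irreflexive.
Hence irreflexivity is not modally definable.

Not modally definable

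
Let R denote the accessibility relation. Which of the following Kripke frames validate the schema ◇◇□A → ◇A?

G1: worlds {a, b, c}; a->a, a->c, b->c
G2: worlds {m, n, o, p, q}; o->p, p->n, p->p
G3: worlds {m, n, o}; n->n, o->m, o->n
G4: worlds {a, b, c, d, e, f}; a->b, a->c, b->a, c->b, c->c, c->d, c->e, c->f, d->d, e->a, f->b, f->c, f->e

G3

The schema corresponds to a generalized confluence (Geach) condition: ∀x ∀y (xR²y → ∃w (yRw ∧ xRw)).
G1: fails — aR²c but no w with cRw and aRw.
G2: fails — oR²n but no w with nRw and oRw.
G3: satisfies the condition.
G4: fails — aR²b but no w with bRw and aRw.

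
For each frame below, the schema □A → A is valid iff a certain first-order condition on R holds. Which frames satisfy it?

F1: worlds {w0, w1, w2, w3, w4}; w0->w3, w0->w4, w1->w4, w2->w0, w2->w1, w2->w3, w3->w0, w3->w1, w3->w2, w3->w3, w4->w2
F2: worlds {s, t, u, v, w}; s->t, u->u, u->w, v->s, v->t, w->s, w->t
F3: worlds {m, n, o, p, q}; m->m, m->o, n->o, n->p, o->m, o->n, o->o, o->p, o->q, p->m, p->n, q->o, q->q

none

The schema corresponds to reflexivity: ∀x Rxx.
F1: fails — world w0 does not see itself.
F2: fails — world s does not see itself.
F3: fails — world n does not see itself.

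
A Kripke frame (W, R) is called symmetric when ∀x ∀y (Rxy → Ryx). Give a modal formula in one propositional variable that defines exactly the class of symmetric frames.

This is symmetry; the standard corresponding axiom is B: ψ → □◇ψ.
Suppose ψ→□◇ψ is valid. Take Rxy and set V(ψ)={x}. Then ψ at x, so □◇ψ at x, so ◇ψ at y, so some z with Ryz has ψ; z=x, i.e. Ryx.

ψ → □◇ψ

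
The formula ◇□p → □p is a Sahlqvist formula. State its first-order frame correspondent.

This is frame-equivalent to ◇p → □◇p (substitute ¬p for p and contrapose).
Suppose ◇p→□◇p is valid. Take Rxy, Rxz and set V(p)={y}. Then ◇p at x, so □◇p at x, so ◇p at z, so some w with Rzw has p; w=y, i.e. Rzy. By symmetry of the argument, Ryz.

the Euclidean property: ∀x ∀y ∀z (Rxy ∧ Rxz → Ryz)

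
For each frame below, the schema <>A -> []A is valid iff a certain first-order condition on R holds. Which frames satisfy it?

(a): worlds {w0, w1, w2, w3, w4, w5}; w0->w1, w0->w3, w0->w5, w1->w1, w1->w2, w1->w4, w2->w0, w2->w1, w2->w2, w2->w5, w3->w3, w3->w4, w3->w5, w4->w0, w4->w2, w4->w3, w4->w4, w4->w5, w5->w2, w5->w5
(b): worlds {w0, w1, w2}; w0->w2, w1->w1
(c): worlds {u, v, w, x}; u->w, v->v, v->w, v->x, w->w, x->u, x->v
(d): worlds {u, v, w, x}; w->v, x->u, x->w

(b)

This is the axiom for partial functionality; its first-order frame correspondent is forall x forall y forall z (Rxy & Rxz -> y = z).
(a): fails — w0 sees both w1 and w3.
(b): holds.
(c): fails — v sees both v and w.
(d): fails — x sees both u and w.
Valid on: (b).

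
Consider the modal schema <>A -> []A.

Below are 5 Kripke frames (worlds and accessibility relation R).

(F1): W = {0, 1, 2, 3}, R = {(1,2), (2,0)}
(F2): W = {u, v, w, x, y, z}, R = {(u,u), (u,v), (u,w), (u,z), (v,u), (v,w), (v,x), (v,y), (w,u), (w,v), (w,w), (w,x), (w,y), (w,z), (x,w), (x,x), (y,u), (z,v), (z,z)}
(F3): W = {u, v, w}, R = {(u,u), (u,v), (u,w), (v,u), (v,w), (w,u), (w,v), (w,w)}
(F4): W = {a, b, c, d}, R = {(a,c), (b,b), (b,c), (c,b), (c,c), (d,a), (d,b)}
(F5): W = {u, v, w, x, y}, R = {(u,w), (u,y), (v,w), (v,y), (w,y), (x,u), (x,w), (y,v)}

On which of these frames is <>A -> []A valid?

Frame correspondent (Sahlqvist): forall x forall y forall z (Rxy & Rxz -> y = z) — i.e. partial functionality.
(F1): holds.
(F2): fails — u sees both u and v.
(F3): fails — u sees both u and v.
(F4): fails — b sees both b and c.
(F5): fails — u sees both w and y.
Valid on: (F1).

(F1)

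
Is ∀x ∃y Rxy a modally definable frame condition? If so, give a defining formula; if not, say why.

Yes: it is seriality, defined by the D schema □r → ◇r.
Suppose □r→◇r is valid. At any x set V(r)=W. Then □r at x, so ◇r at x, so x has a successor.

Definable; □r → ◇r defines it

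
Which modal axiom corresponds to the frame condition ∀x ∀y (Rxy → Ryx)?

The condition is symmetry. The B schema q → □◇q defines it.
Suppose q→□◇q is valid. Take Rxy and set V(q)={x}. Then q at x, so □◇q at x, so ◇q at y, so some z with Ryz has q; z=x, i.e. Ryx.

q → □◇q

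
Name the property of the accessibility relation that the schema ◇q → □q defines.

This is the CD axiom.
It corresponds to partial functionality: ∀x ∀y ∀z (Rxy ∧ Rxz → y = z).

partial functionality: ∀x ∀y ∀z (Rxy ∧ Rxz → y = z)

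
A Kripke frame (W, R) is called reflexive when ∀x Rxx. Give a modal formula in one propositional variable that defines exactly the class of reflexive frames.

The condition is reflexivity. The T schema □p → p defines it.
Suppose □p→p is valid. At any x set V(p)={w : Rxw}. Then □p holds at x, so p holds at x, i.e. Rxx.

□p → p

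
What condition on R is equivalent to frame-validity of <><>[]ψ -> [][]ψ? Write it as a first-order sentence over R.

forall x forall y forall z ((x R^2 y & x R^2 z) -> exists w (yRw & z = w))

This is a Sahlqvist (Geach-type) schema ◇^2□^1ψ → □^2◇^0ψ.
First-order correspondent: forall x forall y forall z ((x R^2 y & x R^2 z) -> exists w (yRw & z = w)).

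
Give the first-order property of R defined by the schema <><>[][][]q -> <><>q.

forall x forall y (x R^2 y -> exists w (y R^3 w & x R^2 w))

This is a Sahlqvist (Geach-type) schema ◇^2□^3q → □^0◇^2q.
Minimal-valuation argument: fix x; take any y with xR^2y and any z with xR^0z. Set V(q) to the set of worlds R-reachable from y in exactly 3 steps. Then □^3q holds at y, so the antecedent holds at x; validity forces ◇^2q at z, giving a w with zR^2w and yR^3w.
First-order correspondent: forall x forall y (x R^2 y -> exists w (y R^3 w & x R^2 w)).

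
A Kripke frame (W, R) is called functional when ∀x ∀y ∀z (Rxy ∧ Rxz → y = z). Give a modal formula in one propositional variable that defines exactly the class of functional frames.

The condition is partial functionality. The CD schema ◇ψ → □ψ defines it.
Suppose ◇ψ→□ψ is valid. Take Rxy, Rxz and set V(ψ)={y}. Then ◇ψ at x, so □ψ at x, so ψ at z, i.e. z=y.

◇ψ → □ψ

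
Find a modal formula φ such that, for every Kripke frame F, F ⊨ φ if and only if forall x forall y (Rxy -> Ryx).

This is symmetry; the standard corresponding axiom is B: s → □◇s.
Suppose s→□◇s is valid. Take Rxy and set V(s)={x}. Then s at x, so □◇s at x, so ◇s at y, so some z with Ryz has s; z=x, i.e. Ryx.

s → □◇s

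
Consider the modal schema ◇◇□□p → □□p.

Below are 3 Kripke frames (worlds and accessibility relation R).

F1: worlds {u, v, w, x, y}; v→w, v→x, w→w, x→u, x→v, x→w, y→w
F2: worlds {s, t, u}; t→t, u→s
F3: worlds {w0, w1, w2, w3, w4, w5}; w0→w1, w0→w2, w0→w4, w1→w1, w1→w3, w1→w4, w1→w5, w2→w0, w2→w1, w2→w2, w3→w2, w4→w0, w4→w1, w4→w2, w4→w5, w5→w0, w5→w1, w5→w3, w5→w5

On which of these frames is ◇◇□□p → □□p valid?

F2

Frame correspondent (Sahlqvist): ∀x ∀y ∀z ((xR²y ∧ xR²z) → ∃w (yR²w ∧ z = w)) — i.e. a generalized confluence (Geach) condition.
F1: fails — vR²u, vR²u but no t with uR²t and u=t.
F2: satisfies the condition.
F3: fails — w0R²w3, w0R²w3 but no w with w3R²w and w3=w.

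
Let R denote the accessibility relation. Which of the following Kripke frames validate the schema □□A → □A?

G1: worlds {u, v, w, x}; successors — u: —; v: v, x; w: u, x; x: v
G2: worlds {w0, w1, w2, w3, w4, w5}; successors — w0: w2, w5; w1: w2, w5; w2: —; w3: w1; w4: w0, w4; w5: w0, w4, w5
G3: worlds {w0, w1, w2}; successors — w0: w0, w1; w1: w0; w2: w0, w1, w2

G3

This is the axiom for density; its first-order frame correspondent is ∀x ∀y (Rxy → ∃z (Rxz ∧ Rzy)).
G1: fails — Rwu but no z with Rwz and Rzu.
G2: fails — Rw1w2 but no z with Rw1z and Rzw2.
G3: ✓.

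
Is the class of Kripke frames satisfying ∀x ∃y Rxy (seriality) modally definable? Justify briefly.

The condition is seriality. A defining modal formula is □q → ◇q.
Suppose □q→◇q is valid. At any x set V(q)=W. Then □q at x, so ◇q at x, so x has a successor.

Yes, by □q → ◇q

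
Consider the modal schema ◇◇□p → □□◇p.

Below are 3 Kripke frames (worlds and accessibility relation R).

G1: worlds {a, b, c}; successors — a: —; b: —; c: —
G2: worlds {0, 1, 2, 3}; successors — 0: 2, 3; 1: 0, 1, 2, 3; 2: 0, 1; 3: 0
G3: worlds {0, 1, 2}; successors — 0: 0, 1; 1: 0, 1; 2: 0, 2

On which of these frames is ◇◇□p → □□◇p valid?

G1, G3

This is the axiom for a generalized confluence (Geach) condition; its first-order frame correspondent is ∀x ∀y ∀z ((xR²y ∧ xR²z) → ∃w (yRw ∧ zRw)).
G1: satisfies the condition.
G2: fails — 1R²0, 1R²2 but no w with 0Rw and 2Rw.
G3: satisfies the condition.
Valid on: G1, G3.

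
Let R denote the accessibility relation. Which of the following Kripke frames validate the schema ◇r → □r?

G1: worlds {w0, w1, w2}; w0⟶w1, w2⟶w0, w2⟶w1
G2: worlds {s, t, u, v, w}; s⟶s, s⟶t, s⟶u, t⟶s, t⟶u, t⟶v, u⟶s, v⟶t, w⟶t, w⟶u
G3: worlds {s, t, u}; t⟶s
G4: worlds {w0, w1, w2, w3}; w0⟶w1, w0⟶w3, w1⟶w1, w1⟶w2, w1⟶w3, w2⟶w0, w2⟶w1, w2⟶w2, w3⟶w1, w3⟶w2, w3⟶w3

This is the axiom for partial functionality; its first-order frame correspondent is ∀x ∀y ∀z (Rxy ∧ Rxz → y = z).
G1: fails — w2 sees both w0 and w1.
G2: fails — s sees both s and t.
G3: ✓.
G4: fails — w0 sees both w1 and w3.
Valid on: G3.

G3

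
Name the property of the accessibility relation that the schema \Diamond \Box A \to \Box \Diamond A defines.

Convergence

Suppose ◇□A→□◇A is valid. Take Rxy, Rxz and set V(A)={w : Ryw}. Then □A at y so ◇□A at x, so □◇A at x, so ◇A at z, giving w with Rzw and Ryw.
Conversely, on a frame with convergence the schema holds at every world under every valuation.
Frame condition: \forall x \forall y \forall z (Rxy \wedge Rxz \to \exists w (Ryw \wedge Rzw)).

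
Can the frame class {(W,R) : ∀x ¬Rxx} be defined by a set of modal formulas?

No — not modally definable

Modal frame validity is preserved under surjective bounded morphisms.
The 5-cycle (worlds w0,w1,w2,w3,w4 with w0→w1→w2→w3→w4→w0) is irreflexive, and the map sending every world to a single reflexive point • is a surjective bounded morphism (forth: every edge maps to (•,•); back: every world has a successor). So any modal formula valid on the 5-cycle is also valid on the reflexive point, which is not irreflexive.
So the class is not modally definable.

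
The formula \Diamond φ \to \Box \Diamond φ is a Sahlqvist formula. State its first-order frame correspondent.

Suppose ◇φ→□◇φ is valid. Take Rxy, Rxz and set V(φ)={y}. Then ◇φ at x, so □◇φ at x, so ◇φ at z, so some w with Rzw has φ; w=y, i.e. Rzy. By symmetry of the argument, Ryz.
Conversely, any frame satisfying \forall x \forall y \forall z (Rxy \wedge Rxz \to Ryz) validates the schema.
Frame condition: \forall x \forall y \forall z (Rxy \wedge Rxz \to Ryz).

The Euclidean property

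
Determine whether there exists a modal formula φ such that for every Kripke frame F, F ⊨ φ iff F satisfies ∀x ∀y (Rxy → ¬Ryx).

Not definable by any modal formula

Modal frame validity is preserved under surjective bounded morphisms.
The 4-cycle (worlds 0,1,2,3 with 0→1→2→3→0) is asymmetric. Mapping every world to a single reflexive point • is a surjective bounded morphism, and the reflexive point is not asymmetric (R•• but asymmetry requires ¬R••).
Hence asymmetry is not modally definable.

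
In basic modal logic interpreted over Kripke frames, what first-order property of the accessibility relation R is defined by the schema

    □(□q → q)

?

Suppose □(□q→q) is valid. Take Rxy and set V(q)={w : Ryw}. Then at y, □q holds; since □(□q→q) at x, □q→q at y, so q at y, i.e. Ryy.

shift-reflexivity: ∀x ∀y (Rxy → Ryy)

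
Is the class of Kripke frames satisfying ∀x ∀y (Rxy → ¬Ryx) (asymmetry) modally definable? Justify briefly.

Modal frame validity is preserved under surjective bounded morphisms.
The 3-cycle (worlds a,b,c with a→b→c→a) is asymmetric. Mapping every world to a single reflexive point • is a surjective bounded morphism, and the reflexive point is not asymmetric (R•• but asymmetry requires ¬R••).
So the class is not modally definable.

No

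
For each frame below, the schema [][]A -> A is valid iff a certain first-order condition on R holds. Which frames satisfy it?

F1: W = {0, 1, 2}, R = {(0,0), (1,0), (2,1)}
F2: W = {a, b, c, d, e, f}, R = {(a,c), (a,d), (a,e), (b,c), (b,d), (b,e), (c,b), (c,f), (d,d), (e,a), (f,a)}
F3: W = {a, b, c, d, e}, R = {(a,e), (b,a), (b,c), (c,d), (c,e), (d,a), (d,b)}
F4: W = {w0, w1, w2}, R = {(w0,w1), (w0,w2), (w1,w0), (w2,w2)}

This is the axiom for a generalized confluence (Geach) condition; its first-order frame correspondent is forall x exists w (x R^2 w & x = w).
F1: fails — at 1 but no w with 1R²w and 1=w.
F2: fails — at f but no w with fR²w and f=w.
F3: fails — at a but no w with aR²w and a=w.
F4: holds.
Valid on: F4.

F4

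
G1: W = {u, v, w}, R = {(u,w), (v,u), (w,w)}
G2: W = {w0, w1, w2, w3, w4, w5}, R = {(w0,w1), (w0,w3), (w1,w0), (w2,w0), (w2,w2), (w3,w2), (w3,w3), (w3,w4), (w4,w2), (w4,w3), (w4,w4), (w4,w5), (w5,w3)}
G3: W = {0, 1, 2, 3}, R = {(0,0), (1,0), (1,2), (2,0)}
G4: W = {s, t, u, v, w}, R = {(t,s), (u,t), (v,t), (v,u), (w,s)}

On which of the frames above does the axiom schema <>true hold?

The schema corresponds to seriality: forall x exists y Rxy.
G1: condition met.
G2: condition met.
G3: fails — world 3 has no successor.
G4: fails — world s has no successor.
Valid on: G1, G2.

G1, G2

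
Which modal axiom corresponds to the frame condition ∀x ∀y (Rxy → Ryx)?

The condition is symmetry. The B schema ψ → □◇ψ defines it.
Suppose ψ→□◇ψ is valid. Take Rxy and set V(ψ)={x}. Then ψ at x, so □◇ψ at x, so ◇ψ at y, so some z with Ryz has ψ; z=x, i.e. Ryx.

ψ → □◇ψ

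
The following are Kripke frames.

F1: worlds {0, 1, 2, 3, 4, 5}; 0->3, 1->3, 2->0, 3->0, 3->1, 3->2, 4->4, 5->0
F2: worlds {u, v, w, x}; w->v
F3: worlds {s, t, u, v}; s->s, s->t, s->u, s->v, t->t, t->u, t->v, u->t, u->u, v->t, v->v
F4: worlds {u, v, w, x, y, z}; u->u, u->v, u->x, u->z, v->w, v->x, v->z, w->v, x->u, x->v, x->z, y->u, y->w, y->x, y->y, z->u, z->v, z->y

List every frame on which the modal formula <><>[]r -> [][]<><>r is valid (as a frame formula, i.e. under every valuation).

Frame correspondent (Sahlqvist): forall x forall y forall z ((x R^2 y & x R^2 z) -> exists w (yRw & z R^2 w)) — i.e. a generalized confluence (Geach) condition.
F1: fails — 0R²0, 0R²0 but no w with 0Rw and 0R²w.
F2: satisfies the condition.
F3: satisfies the condition.
F4: fails — uR²w, uR²w but no t with wRt and wR²t.
Valid on: F2, F3.

F2, F3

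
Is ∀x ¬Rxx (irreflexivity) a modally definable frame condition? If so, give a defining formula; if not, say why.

Modal frame validity is preserved under surjective bounded morphisms.
The 5-cycle (worlds 0,1,2,3,4 with 0→1→2→3→4→0) is irreflexive, and the map sending every world to a single reflexive point • is a surjective bounded morphism (forth: every edge maps to (•,•); back: every world has a successor). So any modal formula valid on the 5-cycle is also valid on the reflexive point, which is not irreflexive.
So no modal formula (or set of formulas) defines exactly the irreflexive frames.

Not modally definable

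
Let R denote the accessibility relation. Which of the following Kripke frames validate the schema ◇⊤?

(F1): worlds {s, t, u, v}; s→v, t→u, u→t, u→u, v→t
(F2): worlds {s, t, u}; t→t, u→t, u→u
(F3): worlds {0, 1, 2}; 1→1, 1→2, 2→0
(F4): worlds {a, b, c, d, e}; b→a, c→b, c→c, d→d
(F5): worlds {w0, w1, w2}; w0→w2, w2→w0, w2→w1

This is the axiom for seriality; its first-order frame correspondent is ∀x ∃y Rxy.
(F1): satisfies the condition.
(F2): fails — world s has no successor.
(F3): fails — world 0 has no successor.
(F4): fails — world a has no successor.
(F5): fails — world w1 has no successor.

(F1)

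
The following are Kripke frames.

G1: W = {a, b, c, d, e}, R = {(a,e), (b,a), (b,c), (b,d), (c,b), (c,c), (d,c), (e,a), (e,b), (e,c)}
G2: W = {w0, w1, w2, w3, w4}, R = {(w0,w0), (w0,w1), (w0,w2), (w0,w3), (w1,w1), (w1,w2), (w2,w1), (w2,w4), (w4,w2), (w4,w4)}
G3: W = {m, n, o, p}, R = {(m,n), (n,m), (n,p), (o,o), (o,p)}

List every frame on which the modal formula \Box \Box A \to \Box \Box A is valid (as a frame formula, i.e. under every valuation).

This is the axiom for a generalized confluence (Geach) condition; its first-order frame correspondent is \forall x \forall z (x R^2 z \to \exists w (x R^2 w \wedge z = w)).
G1: ✓.
G2: ✓.
G3: ✓.
Valid on: G1, G2, G3.

G1, G2, G3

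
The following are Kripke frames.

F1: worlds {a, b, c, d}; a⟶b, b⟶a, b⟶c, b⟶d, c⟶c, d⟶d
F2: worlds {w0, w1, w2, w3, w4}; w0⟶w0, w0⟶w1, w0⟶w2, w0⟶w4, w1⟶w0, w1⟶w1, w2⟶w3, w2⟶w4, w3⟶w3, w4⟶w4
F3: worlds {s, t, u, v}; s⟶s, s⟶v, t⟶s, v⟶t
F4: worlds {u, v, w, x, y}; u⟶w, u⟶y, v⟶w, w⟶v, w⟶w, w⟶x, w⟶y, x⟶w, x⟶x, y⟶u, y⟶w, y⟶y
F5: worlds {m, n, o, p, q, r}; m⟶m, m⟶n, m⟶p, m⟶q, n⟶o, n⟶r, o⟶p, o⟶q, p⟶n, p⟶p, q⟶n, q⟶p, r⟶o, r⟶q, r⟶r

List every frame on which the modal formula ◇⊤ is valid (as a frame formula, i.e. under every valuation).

F1, F2, F4, F5

The schema corresponds to seriality: ∀x ∃y Rxy.
F1: ✓.
F2: ✓.
F3: fails — world u has no successor.
F4: ✓.
F5: ✓.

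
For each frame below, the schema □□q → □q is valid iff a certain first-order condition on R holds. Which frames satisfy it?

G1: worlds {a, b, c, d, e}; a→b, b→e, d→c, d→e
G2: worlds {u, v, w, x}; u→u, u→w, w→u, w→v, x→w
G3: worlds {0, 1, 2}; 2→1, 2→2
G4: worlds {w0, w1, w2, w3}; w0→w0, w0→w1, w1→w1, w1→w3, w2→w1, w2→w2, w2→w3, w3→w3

The schema corresponds to density: ∀x ∀y (Rxy → ∃z (Rxz ∧ Rzy)).
G1: fails — Rde but no z with Rdz and Rze.
G2: fails — Rxw but no z with Rxz and Rzw.
G3: condition met.
G4: condition met.
Valid on: G3, G4.

G3, G4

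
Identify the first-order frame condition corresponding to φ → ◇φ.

This is a form of the T axiom.
Its frame correspondent is reflexivity — ∀x Rxx.

reflexivity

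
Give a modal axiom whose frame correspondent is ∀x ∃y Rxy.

□ψ → ◇ψ

A defining formula is □ψ → ◇ψ (the D axiom).
Suppose □ψ→◇ψ is valid. At any x set V(ψ)=W. Then □ψ at x, so ◇ψ at x, so x has a successor.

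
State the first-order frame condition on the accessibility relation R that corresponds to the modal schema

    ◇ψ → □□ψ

∀x ∀y ∀z ((xRy ∧ xR²z) → ∃w (y = w ∧ z = w))

This is a Sahlqvist (Geach-type) schema ◇^1□^0ψ → □^2◇^0ψ.
Minimal-valuation argument: fix x; take any y with xR^1y and any z with xR^2z. Set V(ψ) to the set of worlds R-reachable from y in exactly 0 steps. Then □^0ψ holds at y, so the antecedent holds at x; validity forces ◇^0ψ at z, giving a w with zR^0w and yR^0w.
First-order correspondent: ∀x ∀y ∀z ((xRy ∧ xR²z) → ∃w (y = w ∧ z = w)).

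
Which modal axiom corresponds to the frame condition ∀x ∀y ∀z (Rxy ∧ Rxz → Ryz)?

◇p → □◇p

A defining formula is ◇p → □◇p (the 5 axiom).
Suppose ◇p→□◇p is valid. Take Rxy, Rxz and set V(p)={y}. Then ◇p at x, so □◇p at x, so ◇p at z, so some w with Rzw has p; w=y, i.e. Rzy. By symmetry of the argument, Ryz.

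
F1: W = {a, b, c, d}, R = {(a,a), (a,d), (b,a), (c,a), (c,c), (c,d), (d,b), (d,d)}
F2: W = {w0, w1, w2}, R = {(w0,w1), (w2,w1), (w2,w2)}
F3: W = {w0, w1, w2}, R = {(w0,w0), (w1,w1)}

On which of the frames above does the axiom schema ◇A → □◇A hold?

F3

This is the axiom for the Euclidean property; its first-order frame correspondent is ∀x ∀y ∀z (Rxy ∧ Rxz → Ryz).
F1: fails — Rad and Raa but not Rda.
F2: fails — Rw0w1 and Rw0w1 but not Rw1w1.
F3: holds.
Valid on: F3.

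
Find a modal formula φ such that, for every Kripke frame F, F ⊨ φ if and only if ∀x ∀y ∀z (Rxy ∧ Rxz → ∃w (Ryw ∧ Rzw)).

◇□p → □◇p

This is convergence; the standard corresponding axiom is .2: ◇□p → □◇p.
Suppose ◇□p→□◇p is valid. Take Rxy, Rxz and set V(p)={w : Ryw}. Then □p at y so ◇□p at x, so □◇p at x, so ◇p at z, giving w with Rzw and Ryw.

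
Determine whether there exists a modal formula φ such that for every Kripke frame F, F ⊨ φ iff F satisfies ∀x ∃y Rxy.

Yes: it is seriality, defined by the D schema □p → ◇p.
Suppose □p→◇p is valid. At any x set V(p)=W. Then □p at x, so ◇p at x, so x has a successor.

Definable; □p → ◇p defines it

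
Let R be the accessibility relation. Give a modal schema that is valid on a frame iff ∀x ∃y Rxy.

A defining formula is □s → ◇s (the D axiom).
Suppose □s→◇s is valid. At any x set V(s)=W. Then □s at x, so ◇s at x, so x has a successor.

□s → ◇s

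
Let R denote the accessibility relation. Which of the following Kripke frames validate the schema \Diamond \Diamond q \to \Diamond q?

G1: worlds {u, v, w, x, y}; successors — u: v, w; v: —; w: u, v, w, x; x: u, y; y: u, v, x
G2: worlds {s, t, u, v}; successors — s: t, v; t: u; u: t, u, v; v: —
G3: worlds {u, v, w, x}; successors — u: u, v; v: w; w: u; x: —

Frame correspondent (Sahlqvist): \forall x \forall y \forall z (Rxy \wedge Ryz \to Rxz) — i.e. transitivity.
G1: fails — Ryx and Rxy but not Ryy.
G2: fails — Rtu and Ruv but not Rtv.
G3: fails — Ruv and Rvw but not Ruw.
Valid on no frame.

none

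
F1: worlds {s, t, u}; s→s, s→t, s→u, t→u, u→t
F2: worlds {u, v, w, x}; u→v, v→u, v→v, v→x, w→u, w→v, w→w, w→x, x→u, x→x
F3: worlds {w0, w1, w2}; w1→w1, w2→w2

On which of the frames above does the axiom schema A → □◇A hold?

F3

Frame correspondent (Sahlqvist): ∀x ∀y (Rxy → Ryx) — i.e. symmetry.
F1: fails — Rsu but not Rus.
F2: fails — Rwu but not Ruw.
F3: ✓.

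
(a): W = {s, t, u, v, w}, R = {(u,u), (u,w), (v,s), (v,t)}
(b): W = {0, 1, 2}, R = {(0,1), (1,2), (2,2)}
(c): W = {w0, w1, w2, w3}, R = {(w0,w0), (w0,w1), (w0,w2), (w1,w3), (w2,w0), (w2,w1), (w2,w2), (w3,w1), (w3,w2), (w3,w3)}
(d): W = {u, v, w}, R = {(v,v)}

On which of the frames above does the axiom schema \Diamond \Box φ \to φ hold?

The schema corresponds to symmetry: \forall x \forall y (Rxy \to Ryx).
(a): fails — Rvt but not Rtv.
(b): fails — R12 but not R21.
(c): fails — Rw3w2 but not Rw2w3.
(d): holds.

(d)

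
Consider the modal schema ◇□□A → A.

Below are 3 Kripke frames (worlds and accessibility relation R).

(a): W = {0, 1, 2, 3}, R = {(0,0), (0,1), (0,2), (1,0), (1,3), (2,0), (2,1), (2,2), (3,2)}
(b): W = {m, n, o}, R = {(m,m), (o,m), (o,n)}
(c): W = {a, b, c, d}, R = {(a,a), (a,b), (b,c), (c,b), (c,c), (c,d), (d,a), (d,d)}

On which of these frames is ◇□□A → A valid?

(a)

Frame correspondent (Sahlqvist): ∀x ∀y (xRy → ∃w (yR²w ∧ x = w)) — i.e. a generalized confluence (Geach) condition.
(a): ✓.
(b): fails — oRm but no w with mR²w and o=w.
(c): fails — aRb but no w with bR²w and a=w.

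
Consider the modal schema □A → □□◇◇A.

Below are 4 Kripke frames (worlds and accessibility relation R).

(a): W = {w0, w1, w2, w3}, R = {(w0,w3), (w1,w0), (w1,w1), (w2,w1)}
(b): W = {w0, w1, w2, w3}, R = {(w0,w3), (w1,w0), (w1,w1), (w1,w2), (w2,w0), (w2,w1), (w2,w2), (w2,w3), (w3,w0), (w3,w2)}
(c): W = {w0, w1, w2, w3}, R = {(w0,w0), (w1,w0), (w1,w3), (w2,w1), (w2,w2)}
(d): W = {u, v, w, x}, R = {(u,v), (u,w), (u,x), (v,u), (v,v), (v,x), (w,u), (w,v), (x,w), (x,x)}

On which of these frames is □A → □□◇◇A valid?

Frame correspondent (Sahlqvist): ∀x ∀z (xR²z → ∃w (xRw ∧ zR²w)) — i.e. a generalized confluence (Geach) condition.
(a): fails — w1R²w0 but no w with w1Rw and w0R²w.
(b): fails — w0R²w0 but no w with w0Rw and w0R²w.
(c): fails — w2R²w0 but no w with w2Rw and w0R²w.
(d): satisfies the condition.
Valid on: (d).

(d)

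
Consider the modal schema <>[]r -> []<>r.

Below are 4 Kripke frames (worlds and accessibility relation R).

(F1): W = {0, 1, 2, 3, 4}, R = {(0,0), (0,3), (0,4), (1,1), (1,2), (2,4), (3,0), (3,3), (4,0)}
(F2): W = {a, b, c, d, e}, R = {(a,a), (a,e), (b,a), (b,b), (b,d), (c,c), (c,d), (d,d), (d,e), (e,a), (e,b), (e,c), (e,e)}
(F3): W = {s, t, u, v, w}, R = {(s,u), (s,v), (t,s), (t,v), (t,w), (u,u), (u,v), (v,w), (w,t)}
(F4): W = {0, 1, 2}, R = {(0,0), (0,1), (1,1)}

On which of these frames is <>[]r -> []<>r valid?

This is the axiom for convergence; its first-order frame correspondent is forall x forall y forall z (Rxy & Rxz -> exists w (Ryw & Rzw)).
(F1): fails — R12 and R11 but 2 and 1 have no common successor.
(F2): fails — Rea and Rec but a and c have no common successor.
(F3): fails — Rsv and Rsu but v and u have no common successor.
(F4): satisfies the condition.
Valid on: (F4).

(F4)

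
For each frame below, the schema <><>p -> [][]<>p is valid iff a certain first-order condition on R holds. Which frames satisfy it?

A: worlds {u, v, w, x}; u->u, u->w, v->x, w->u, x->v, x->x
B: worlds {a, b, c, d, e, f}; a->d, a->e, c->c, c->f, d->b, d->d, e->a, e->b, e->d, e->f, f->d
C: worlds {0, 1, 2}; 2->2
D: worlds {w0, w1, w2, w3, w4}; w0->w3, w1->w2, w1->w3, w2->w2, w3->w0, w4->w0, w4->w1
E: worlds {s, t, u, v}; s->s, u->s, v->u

C, E

Frame correspondent (Sahlqvist): forall x forall y forall z ((x R^2 y & x R^2 z) -> exists w (y = w & zRw)) — i.e. a generalized confluence (Geach) condition.
A: fails — uR²w, uR²w but no t with w=t and wRt.
B: fails — aR²a, aR²a but no w with a=w and aRw.
C: satisfies the condition.
D: fails — w0R²w0, w0R²w0 but no w with w0=w and w0Rw.
E: satisfies the condition.
Valid on: C, E.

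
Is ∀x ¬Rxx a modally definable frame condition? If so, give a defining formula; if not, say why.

Modal frame validity is preserved under surjective bounded morphisms.
The 5-cycle (worlds a,b,c,d,e with a→b→c→d→e→a) is irreflexive, and the map sending every world to a single reflexive point • is a surjective bounded morphism (forth: every edge maps to (•,•); back: every world has a successor). So any modal formula valid on the 5-cycle is also valid on the reflexive point, which is not irreflexive.
So the class is not modally definable.

Not definable by any modal formula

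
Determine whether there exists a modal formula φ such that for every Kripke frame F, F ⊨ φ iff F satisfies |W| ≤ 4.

If a class were modally definable it would be closed under disjoint unions (Goldblatt–Thomason).
Any modal formula valid on each of 5 disjoint one-world frames is valid on their disjoint union (validity is preserved under disjoint unions). Each one-world frame has |W|=1≤4, but the union has |W|=5.
So the class is not modally definable.

Not definable by any modal formula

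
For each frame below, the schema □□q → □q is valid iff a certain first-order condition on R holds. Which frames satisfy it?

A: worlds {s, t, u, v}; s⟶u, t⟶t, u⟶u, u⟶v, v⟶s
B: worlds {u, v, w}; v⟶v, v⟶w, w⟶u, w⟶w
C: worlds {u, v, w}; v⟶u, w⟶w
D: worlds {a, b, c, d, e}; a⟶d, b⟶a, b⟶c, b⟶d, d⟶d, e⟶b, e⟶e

Frame correspondent (Sahlqvist): ∀x ∀y (Rxy → ∃z (Rxz ∧ Rzy)) — i.e. density.
A: fails — Rvs but no z with Rvz and Rzs.
B: condition met.
C: fails — Rvu but no z with Rvz and Rzu.
D: fails — Rbc but no z with Rbz and Rzc.

B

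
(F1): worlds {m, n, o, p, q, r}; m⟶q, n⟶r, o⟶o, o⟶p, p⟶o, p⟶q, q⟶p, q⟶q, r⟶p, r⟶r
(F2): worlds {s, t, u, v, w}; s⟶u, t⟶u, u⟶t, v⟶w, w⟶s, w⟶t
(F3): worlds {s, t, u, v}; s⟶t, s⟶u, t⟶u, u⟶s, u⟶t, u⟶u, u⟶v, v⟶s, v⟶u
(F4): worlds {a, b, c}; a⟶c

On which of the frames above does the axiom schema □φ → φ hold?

The schema corresponds to reflexivity: ∀x Rxx.
(F1): fails — world m does not see itself.
(F2): fails — world s does not see itself.
(F3): fails — world s does not see itself.
(F4): fails — world a does not see itself.
Valid on no frame.

none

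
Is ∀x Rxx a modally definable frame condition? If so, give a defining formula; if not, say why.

Yes — defined by □q → q

The condition is reflexivity. A defining modal formula is □q → q.
Suppose □q→q is valid. At any x set V(q)={w : Rxw}. Then □q holds at x, so q holds at x, i.e. Rxx.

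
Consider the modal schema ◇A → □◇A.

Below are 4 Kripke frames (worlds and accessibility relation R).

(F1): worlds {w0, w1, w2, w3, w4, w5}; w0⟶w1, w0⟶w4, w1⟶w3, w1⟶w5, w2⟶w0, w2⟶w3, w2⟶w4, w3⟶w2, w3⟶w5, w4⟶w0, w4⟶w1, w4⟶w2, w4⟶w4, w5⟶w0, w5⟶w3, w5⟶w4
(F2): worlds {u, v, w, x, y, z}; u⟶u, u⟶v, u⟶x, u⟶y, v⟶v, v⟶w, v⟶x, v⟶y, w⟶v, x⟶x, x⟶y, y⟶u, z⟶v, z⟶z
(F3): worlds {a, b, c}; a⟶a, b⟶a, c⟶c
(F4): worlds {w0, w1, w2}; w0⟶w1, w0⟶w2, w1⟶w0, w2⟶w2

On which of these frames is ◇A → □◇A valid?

This is the axiom for the Euclidean property; its first-order frame correspondent is ∀x ∀y ∀z (Rxy ∧ Rxz → Ryz).
(F1): fails — Rw0w1 and Rw0w4 but not Rw1w4.
(F2): fails — Ruv and Ruu but not Rvu.
(F3): ✓.
(F4): fails — Rw0w1 and Rw0w1 but not Rw1w1.

(F3)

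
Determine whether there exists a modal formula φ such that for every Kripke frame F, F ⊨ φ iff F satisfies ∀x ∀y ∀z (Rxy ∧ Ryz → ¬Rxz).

Not definable by any modal formula

If a class were modally definable it would be closed under surjective bounded morphisms (Goldblatt–Thomason).
The 5-cycle (worlds s,t,u,v,w with s→t→u→v→w→s) is intransitive. Mapping every world to a single reflexive point • is a surjective bounded morphism; the reflexive point is not intransitive (R••∧R•• but R••).
Hence intransitivity is not modally definable.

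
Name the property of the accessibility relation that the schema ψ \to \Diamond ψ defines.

Equivalently (dual form): □ψ → ψ.
Suppose □ψ→ψ is valid. At any x set V(ψ)={w : Rxw}. Then □ψ holds at x, so ψ holds at x, i.e. Rxx.

reflexivity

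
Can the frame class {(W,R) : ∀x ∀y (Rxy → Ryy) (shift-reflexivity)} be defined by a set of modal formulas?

Yes: it is shift-reflexivity, defined by the T□ schema □(□q → q).
Suppose □(□q→q) is valid. Take Rxy and set V(q)={w : Ryw}. Then at y, □q holds; since □(□q→q) at x, □q→q at y, so q at y, i.e. Ryy.

Definable; □(□q → q) defines it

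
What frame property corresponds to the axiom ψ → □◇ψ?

This schema is the B axiom.
It corresponds to symmetry: ∀x ∀y (Rxy → Ryx).

symmetry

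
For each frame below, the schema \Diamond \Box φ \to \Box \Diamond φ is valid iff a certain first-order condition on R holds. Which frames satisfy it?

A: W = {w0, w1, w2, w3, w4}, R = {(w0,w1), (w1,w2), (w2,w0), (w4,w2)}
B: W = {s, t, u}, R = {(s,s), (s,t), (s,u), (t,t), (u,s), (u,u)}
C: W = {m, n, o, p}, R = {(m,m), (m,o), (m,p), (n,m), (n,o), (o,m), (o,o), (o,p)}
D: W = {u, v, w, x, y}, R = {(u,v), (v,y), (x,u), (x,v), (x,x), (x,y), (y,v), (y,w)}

Frame correspondent (Sahlqvist): \forall x \forall y \forall z (Rxy \wedge Rxz \to \exists w (Ryw \wedge Rzw)) — i.e. convergence.
A: ✓.
B: fails — Rsu and Rst but u and t have no common successor.
C: fails — Rmo and Rmp but o and p have no common successor.
D: fails — Rxu and Rxv but u and v have no common successor.
Valid on: A.

A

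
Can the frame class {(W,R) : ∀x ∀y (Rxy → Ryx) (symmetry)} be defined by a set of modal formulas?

Yes: it is symmetry, defined by the B schema r → □◇r.
Suppose r→□◇r is valid. Take Rxy and set V(r)={x}. Then r at x, so □◇r at x, so ◇r at y, so some z with Ryz has r; z=x, i.e. Ryx.

Yes — defined by r → □◇r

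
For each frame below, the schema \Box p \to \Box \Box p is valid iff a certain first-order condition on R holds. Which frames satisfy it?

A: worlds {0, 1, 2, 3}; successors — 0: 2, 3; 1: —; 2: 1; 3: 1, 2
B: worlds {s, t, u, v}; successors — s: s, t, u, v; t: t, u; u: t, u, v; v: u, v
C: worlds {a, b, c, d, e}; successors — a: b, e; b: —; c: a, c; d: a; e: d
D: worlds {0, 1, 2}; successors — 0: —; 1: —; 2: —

D

The schema corresponds to transitivity: \forall x \forall y \forall z (Rxy \wedge Ryz \to Rxz).
A: fails — R02 and R21 but not R01.
B: fails — Rvu and Rut but not Rvt.
C: fails — Rae and Red but not Rad.
D: ✓.
Valid on: D.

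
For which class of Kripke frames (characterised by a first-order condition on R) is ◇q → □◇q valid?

Suppose ◇q→□◇q is valid. Take Rxy, Rxz and set V(q)={y}. Then ◇q at x, so □◇q at x, so ◇q at z, so some w with Rzw has q; w=y, i.e. Rzy. By symmetry of the argument, Ryz.

the Euclidean property: ∀x ∀y ∀z (Rxy ∧ Rxz → Ryz)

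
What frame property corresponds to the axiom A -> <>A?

Reflexivity

Replacing A by ¬A and contraposing gives the equivalent schema □A → A.
Suppose □A→A is valid. At any x set V(A)={w : Rxw}. Then □A holds at x, so A holds at x, i.e. Rxx.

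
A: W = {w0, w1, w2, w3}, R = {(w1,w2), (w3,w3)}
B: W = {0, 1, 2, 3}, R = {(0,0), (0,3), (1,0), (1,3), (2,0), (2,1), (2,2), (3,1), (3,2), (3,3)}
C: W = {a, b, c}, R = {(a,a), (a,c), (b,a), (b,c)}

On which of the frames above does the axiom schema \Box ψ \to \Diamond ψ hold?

B

Frame correspondent (Sahlqvist): \forall x \exists y Rxy — i.e. seriality.
A: fails — world w0 has no successor.
B: condition met.
C: fails — world c has no successor.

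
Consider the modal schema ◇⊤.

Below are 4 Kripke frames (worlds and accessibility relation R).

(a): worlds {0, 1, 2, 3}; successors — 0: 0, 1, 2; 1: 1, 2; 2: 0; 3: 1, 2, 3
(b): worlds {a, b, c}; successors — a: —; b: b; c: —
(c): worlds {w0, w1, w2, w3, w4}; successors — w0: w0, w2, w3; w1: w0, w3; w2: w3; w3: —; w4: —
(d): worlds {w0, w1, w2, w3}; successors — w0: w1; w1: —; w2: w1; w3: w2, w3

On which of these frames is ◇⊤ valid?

(a)

This is the axiom for seriality; its first-order frame correspondent is ∀x ∃y Rxy.
(a): condition met.
(b): fails — world a has no successor.
(c): fails — world w3 has no successor.
(d): fails — world w1 has no successor.
Valid on: (a).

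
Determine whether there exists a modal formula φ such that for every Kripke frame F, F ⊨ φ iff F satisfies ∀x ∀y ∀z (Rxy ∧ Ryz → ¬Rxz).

No

Modal frame validity is preserved under surjective bounded morphisms.
The 7-cycle (worlds 0,1,2,3,4,5,6 with 0→1→2→3→4→5→6→0) is intransitive. Mapping every world to a single reflexive point • is a surjective bounded morphism; the reflexive point is not intransitive (R••∧R•• but R••).
So no modal formula (or set of formulas) defines exactly the intransitive frames.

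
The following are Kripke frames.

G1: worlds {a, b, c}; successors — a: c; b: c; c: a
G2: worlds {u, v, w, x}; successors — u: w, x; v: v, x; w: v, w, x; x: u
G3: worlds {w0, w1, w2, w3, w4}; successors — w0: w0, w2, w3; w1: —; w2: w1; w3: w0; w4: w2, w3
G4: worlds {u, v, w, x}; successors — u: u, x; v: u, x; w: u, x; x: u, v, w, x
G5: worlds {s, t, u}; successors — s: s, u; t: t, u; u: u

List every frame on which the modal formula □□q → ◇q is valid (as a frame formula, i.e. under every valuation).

This is the axiom for a generalized confluence (Geach) condition; its first-order frame correspondent is ∀x ∃w (xR²w ∧ xRw).
G1: fails — at a but no w with aR²w and aRw.
G2: fails — at x but no t with xR²t and xRt.
G3: fails — at w1 but no w with w1R²w and w1Rw.
G4: satisfies the condition.
G5: satisfies the condition.
Valid on: G4, G5.

G4, G5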